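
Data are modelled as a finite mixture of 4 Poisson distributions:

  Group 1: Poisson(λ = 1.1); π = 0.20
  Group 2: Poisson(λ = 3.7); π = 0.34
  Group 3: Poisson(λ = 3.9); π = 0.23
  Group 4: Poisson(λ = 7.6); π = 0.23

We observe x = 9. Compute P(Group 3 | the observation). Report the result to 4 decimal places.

0.0823

Apply Bayes' rule: the posterior for each component is proportional to its prior times its likelihood at x.
Evaluate each component's likelihood at the observed value:
  p_1 = e^(−1.1)·1.1^9/9! = 2.16295e-06
  p_2 = e^(−3.7)·3.7^9/9! = 0.00885448
  p_3 = e^(−3.9)·3.9^9/9! = 0.0116431
  p_4 = e^(−7.6)·7.6^9/9! = 0.11666
Unnormalised posteriors:
  π_1·p_1 = 0.20 × 2.16295e-06 = 4.32591e-07
  π_2·p_2 = 0.34 × 0.00885448 = 0.00301052
  π_3·p_3 = 0.23 × 0.0116431 = 0.00267792
  π_4·p_4 = 0.23 × 0.11666 = 0.0268318
Evidence: 4.32591e-07 + 0.00301052 + 0.00267792 + 0.0268318 = 0.0325206
P(Group 3 | 9) = 0.00267792 / 0.0325206 ≈ 0.0823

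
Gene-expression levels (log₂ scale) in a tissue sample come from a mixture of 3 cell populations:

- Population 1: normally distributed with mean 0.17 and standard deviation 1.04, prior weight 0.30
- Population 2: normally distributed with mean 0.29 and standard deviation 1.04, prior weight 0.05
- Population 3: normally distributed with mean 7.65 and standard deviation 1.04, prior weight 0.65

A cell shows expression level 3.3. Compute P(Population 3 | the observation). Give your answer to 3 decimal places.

P(component k | x) = π_k·f_k(x) / marginal(x), where marginal(x) = Σ_j π_j·f_j(x).
Normal densities:
  p_1 = 0.00414003
  p_2 = 0.00582006
  p_3 = 6.09402e-05
Unnormalised posteriors:
  π_1·p_1 = 0.30 × 0.00414003 = 0.00124201
  π_2·p_2 = 0.05 × 0.00582006 = 0.000291003
  π_3·p_3 = 0.65 × 6.09402e-05 = 3.96112e-05
Evidence: 0.00124201 + 0.000291003 + 3.96112e-05 = 0.00157262
P(Population 3 | the observation) ≈ 0.025

0.025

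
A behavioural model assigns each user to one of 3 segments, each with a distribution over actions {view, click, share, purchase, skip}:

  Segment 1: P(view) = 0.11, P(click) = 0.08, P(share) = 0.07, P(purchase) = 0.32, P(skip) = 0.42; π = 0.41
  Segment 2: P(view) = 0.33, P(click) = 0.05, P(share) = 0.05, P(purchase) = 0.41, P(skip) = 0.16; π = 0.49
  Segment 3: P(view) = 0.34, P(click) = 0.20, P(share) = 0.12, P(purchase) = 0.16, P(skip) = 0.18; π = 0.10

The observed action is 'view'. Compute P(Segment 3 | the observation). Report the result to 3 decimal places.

0.141

By Bayes' theorem, P(k | x) = π_k f_k(x) / Σ_j π_j f_j(x).
Categorical probabilities:
  L_1 = P(view | comp) = 0.11
  L_2 = P(view | comp) = 0.33
  L_3 = P(view | comp) = 0.34
Multiply by the mixture weights:
  π_1·L_1 = 0.41 × 0.11 = 0.0451
  π_2·L_2 = 0.49 × 0.33 = 0.1617
  π_3·L_3 = 0.10 × 0.34 = 0.034
Evidence: 0.0451 + 0.1617 + 0.034 = 0.2408
P(Segment 3 | data) = 0.034 / 0.2408 ≈ 0.141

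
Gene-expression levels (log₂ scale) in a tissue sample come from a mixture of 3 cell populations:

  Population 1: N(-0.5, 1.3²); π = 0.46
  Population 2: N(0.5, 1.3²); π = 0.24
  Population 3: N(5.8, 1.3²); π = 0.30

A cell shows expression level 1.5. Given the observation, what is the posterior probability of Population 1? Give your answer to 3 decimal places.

Apply Bayes' rule: the posterior for each component is proportional to its prior times its likelihood at x.
Evaluate each component's likelihood at the observed value:
  p_1 = (1/(1.3·√(2π)))·exp(−(1.5−-0.5)²/(2·1.3²)) = 0.306879·exp(-1.18343) = 0.0939742
  p_2 = (1/(1.3·√(2π)))·exp(−(1.5−0.5)²/(2·1.3²)) = 0.306879·exp(-0.29586) = 0.228285
  p_3 = (1/(1.3·√(2π)))·exp(−(1.5−5.8)²/(2·1.3²)) = 0.306879·exp(-5.47041) = 0.0012918
Multiply by the mixture weights:
  w_1·p_1 = 0.46 × 0.0939742 = 0.0432281
  w_2·p_2 = 0.24 × 0.228285 = 0.0547884
  w_3·p_3 = 0.30 × 0.0012918 = 0.000387541
Sum: 0.0432281 + 0.0547884 + 0.000387541 = 0.0984041
P(Population 1 | x) = 0.0432281 / 0.0984041 ≈ 0.439

0.439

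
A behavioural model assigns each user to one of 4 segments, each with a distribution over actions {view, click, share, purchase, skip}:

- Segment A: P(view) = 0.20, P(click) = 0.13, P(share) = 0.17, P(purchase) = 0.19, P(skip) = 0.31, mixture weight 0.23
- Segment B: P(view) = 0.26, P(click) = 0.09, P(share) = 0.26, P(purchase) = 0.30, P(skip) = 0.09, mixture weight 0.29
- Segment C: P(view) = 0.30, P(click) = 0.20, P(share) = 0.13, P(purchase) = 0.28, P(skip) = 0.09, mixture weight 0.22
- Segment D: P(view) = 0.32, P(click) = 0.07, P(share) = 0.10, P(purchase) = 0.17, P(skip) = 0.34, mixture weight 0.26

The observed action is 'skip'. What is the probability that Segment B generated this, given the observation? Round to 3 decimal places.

0.127

Posterior ∝ prior × likelihood, so P(k | x) ∝ π_k f_k(x); normalise over all components.
Component likelihoods at x = 'skip':
  L_A = P(skip | comp) = 0.31
  L_B = P(skip | comp) = 0.09
  L_C = P(skip | comp) = 0.09
  L_D = P(skip | comp) = 0.34
Prior × likelihood for each component:
  π_A·L_A = 0.23 × 0.31 = 0.0713
  π_B·L_B = 0.29 × 0.09 = 0.0261
  π_C·L_C = 0.22 × 0.09 = 0.0198
  π_D·L_D = 0.26 × 0.34 = 0.0884
Normaliser: 0.0713 + 0.0261 + 0.0198 + 0.0884 = 0.2056
P(Segment B | the observation) ≈ 0.127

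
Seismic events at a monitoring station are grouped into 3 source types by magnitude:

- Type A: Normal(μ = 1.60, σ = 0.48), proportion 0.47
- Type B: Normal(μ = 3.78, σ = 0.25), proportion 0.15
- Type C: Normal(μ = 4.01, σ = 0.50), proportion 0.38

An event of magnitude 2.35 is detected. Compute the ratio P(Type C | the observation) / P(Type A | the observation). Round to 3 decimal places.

Since P(k|x) ∝ π_k f_k(x), the posterior odds are π_i f_i(x) / (π_j f_j(x)).
Normal densities:
  f_A = 0.245202
  f_B = 1.25389e-07
  f_C = 0.00322445
0.00122529 / 0.115245 ≈ 0.011

0.011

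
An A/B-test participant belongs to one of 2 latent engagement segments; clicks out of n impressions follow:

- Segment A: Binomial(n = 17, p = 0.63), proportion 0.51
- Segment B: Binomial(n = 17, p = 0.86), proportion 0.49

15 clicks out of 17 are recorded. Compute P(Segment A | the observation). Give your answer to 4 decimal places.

The responsibility of component k is π_k f_k(x) divided by Σ_j π_j f_j(x).
Evaluate each component's likelihood at the observed value:
  L_A = 0.0181991
  L_B = 0.277506
Unnormalised posteriors:
  π_A·L_A = 0.51 × 0.0181991 = 0.00928156
  π_B·L_B = 0.49 × 0.277506 = 0.135978
Evidence: 0.00928156 + 0.135978 = 0.145259
Responsibility of Segment A: 0.00928156 / 0.145259 ≈ 0.0639

0.0639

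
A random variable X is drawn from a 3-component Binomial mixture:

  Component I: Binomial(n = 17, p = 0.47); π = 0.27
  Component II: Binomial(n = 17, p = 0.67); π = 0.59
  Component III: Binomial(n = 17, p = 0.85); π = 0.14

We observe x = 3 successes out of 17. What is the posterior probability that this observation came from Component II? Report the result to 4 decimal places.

The responsibility of component k is π_k f_k(x) divided by Σ_j π_j f_j(x).
Evaluate each component's likelihood at the observed value:
  f_I = C(17,3)·0.47^3·0.53^14 = 680·0.103823·0.000137995 = 0.00974237
  f_II = C(17,3)·0.67^3·0.33^14 = 680·0.300763·1.81633e-07 = 3.71474e-05
  f_III = C(17,3)·0.85^3·0.15^14 = 680·0.614125·2.91929e-12 = 1.21911e-09
Prior × likelihood for each component:
  π_I·f_I = 0.27 × 0.00974237 = 0.00263044
  π_II·f_II = 0.59 × 3.71474e-05 = 2.1917e-05
  π_III·f_III = 0.14 × 1.21911e-09 = 1.70676e-10
Denominator: 0.00263044 + 2.1917e-05 + 1.70676e-10 = 0.00265236
P(Component II | the observation) = 2.1917e-05 / 0.00265236 ≈ 0.0083

0.0083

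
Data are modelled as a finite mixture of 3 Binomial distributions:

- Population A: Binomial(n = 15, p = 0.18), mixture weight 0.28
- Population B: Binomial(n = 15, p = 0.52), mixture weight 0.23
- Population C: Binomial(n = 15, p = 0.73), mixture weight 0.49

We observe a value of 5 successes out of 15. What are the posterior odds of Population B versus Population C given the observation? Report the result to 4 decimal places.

27.1462

The posterior odds equal the prior odds times the likelihood ratio: (P(Z=i)/P(Z=j))·(f_i(x)/f_j(x)).
Binomial probabilities:
  p_A = C(15,5)·0.18^5·0.82^10 = 3003·0.000188957·0.137448 = 0.0779931
  p_B = C(15,5)·0.52^5·0.48^10 = 3003·0.0380204·0.000649251 = 0.0741284
  p_C = C(15,5)·0.73^5·0.27^10 = 3003·0.207307·2.05891e-06 = 0.00128176
0.0170495 / 0.000628063 ≈ 27.1462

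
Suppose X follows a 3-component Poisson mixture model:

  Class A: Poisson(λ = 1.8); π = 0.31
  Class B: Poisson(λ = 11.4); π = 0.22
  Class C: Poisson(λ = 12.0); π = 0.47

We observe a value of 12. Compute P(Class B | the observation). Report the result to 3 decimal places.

0.315

P(component k | x) = P(Z=k)·f_k(x) / marginal(x), where marginal(x) = Σ_j P(Z=j)·f_j(x).
Poisson probabilities:
  L_A = e^(−1.8)·1.8^12/12! = 3.99211e-07
  L_B = e^(−11.4)·11.4^12/12! = 0.112607
  L_C = e^(−12.0)·12.0^12/12! = 0.114368
Multiply by the mixture weights:
  P(Z=A)·L_A = 0.31 × 3.99211e-07 = 1.23756e-07
  P(Z=B)·L_B = 0.22 × 0.112607 = 0.0247735
  P(Z=C)·L_C = 0.47 × 0.114368 = 0.0537529
Marginal: 1.23756e-07 + 0.0247735 + 0.0537529 = 0.0785265
Responsibility of Class B: 0.0247735 / 0.0785265 ≈ 0.315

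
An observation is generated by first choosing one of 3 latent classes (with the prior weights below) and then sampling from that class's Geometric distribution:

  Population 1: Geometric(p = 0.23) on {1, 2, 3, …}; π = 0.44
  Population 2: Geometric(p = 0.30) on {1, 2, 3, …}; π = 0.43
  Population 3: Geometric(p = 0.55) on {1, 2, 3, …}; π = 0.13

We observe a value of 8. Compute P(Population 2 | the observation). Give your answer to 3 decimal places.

Posterior ∝ prior × likelihood, so P(k | x) ∝ π_k f_k(x); normalise over all components.
Evaluate each component's likelihood at the observed value:
  f_1 = 0.0369116
  f_2 = 0.0247063
  f_3 = 0.00205518
Prior × likelihood for each component:
  π_1·f_1 = 0.44 × 0.0369116 = 0.0162411
  π_2·f_2 = 0.43 × 0.0247063 = 0.0106237
  π_3·f_3 = 0.13 × 0.00205518 = 0.000267174
Denominator: 0.0162411 + 0.0106237 + 0.000267174 = 0.027132
So the posterior for Population 2 is 0.0106237 / 0.027132 ≈ 0.392.

0.392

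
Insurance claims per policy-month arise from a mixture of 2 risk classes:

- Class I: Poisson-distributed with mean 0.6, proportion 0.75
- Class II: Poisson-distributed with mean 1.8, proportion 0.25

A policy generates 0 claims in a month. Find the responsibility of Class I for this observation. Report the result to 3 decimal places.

Posterior ∝ prior × likelihood, so P(k | x) ∝ π_k f_k(x); normalise over all components.
Evaluate each component's likelihood at the observed value:
  f_I = e^(−0.6)·0.6^0/0! = 0.548812
  f_II = e^(−1.8)·1.8^0/0! = 0.165299
Prior × likelihood for each component:
  π_I·f_I = 0.75 × 0.548812 = 0.411609
  π_II·f_II = 0.25 × 0.165299 = 0.0413247
Evidence: 0.411609 + 0.0413247 = 0.452933
So the posterior for Class I is 0.411609 / 0.452933 ≈ 0.909.

0.909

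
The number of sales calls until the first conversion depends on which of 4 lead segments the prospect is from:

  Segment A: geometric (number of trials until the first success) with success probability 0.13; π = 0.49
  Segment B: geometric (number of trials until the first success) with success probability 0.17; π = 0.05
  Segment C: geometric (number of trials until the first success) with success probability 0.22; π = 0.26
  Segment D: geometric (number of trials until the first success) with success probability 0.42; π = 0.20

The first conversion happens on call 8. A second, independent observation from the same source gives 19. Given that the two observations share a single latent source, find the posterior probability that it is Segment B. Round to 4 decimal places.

The responsibility of component k is w_k f_k(x) divided by Σ_j w_j f_j(x).
Since both observations come from the same component, the likelihood for component k is f_k(x₁)·f_k(x₂).
  p_A = [0.0490431] × [0.0105996] = 0.000519838
  p_B = [0.0461313] × [0.00594093] = 0.000274063
  p_C = [0.0386443] × [0.00251261] = 9.7098e-05
  p_D = [0.00927353] × [2.31714e-05] = 2.14881e-07
Prior × likelihood for each component:
  w_A·p_A = 0.49 × 0.000519838 = 0.000254721
  w_B·p_B = 0.05 × 0.000274063 = 1.37031e-05
  w_C·p_C = 0.26 × 9.7098e-05 = 2.52455e-05
  w_D·p_D = 0.20 × 2.14881e-07 = 4.29762e-08
Denominator: 0.000254721 + 1.37031e-05 + 2.52455e-05 + 4.29762e-08 = 0.000293712
P(Segment B | data) = 1.37031e-05 / 0.000293712 ≈ 0.0467

0.0467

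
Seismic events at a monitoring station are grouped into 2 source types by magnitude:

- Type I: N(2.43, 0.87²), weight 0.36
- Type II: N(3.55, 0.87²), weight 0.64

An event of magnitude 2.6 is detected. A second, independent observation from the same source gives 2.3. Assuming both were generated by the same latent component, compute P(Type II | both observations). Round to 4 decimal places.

The responsibility of component k is P(Z=k) f_k(x) divided by Σ_j P(Z=j) f_j(x).
Since both observations come from the same component, the likelihood for component k is f_k(x₁)·f_k(x₂).
  L_I = [0.449883] × [0.453464] = 0.204006
  L_II = [0.252623] × [0.163352] = 0.0412665
Weight by the priors:
  P(Z=I)·L_I = 0.36 × 0.204006 = 0.073442
  P(Z=II)·L_II = 0.64 × 0.0412665 = 0.0264105
Marginal: 0.073442 + 0.0264105 = 0.0998525
Responsibility of Type II: 0.0264105 / 0.0998525 ≈ 0.2645

0.2645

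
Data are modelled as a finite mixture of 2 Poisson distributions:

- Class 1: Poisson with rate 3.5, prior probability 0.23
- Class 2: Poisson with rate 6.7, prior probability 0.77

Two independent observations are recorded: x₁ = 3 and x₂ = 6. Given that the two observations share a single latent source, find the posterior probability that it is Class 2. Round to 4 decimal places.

The responsibility of component k is π_k f_k(x) divided by Σ_j π_j f_j(x).
Since both observations come from the same component, the likelihood for component k is f_k(x₁)·f_k(x₂).
  p_1 = [0.215785] × [0.0770983] = 0.0166367
  p_2 = [0.0617021] × [0.154648] = 0.00954209
Weight by the priors:
  π_1·p_1 = 0.23 × 0.0166367 = 0.00382644
  π_2·p_2 = 0.77 × 0.00954209 = 0.00734741
Marginal: 0.00382644 + 0.00734741 = 0.0111738
P(Class 2 | x) ≈ 0.6576

0.6576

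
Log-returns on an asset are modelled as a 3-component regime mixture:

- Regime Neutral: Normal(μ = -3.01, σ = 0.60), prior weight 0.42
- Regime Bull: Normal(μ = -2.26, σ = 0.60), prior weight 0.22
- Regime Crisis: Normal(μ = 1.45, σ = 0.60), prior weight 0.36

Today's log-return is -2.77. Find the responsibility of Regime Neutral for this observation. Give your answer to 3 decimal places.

0.717

The responsibility of component k is P(Z=k) f_k(x) divided by Σ_j P(Z=j) f_j(x).
Normal densities:
  p_Neutral = 0.613784
  p_Bull = 0.463308
  p_Crisis = 1.20495e-11
Multiply by the mixture weights:
  P(Z=Neutral)·p_Neutral = 0.42 × 0.613784 = 0.257789
  P(Z=Bull)·p_Bull = 0.22 × 0.463308 = 0.101928
  P(Z=Crisis)·p_Crisis = 0.36 × 1.20495e-11 = 4.3378e-12
Marginal: 0.257789 + 0.101928 + 4.3378e-12 = 0.359717
So the posterior for Regime Neutral is 0.257789 / 0.359717 ≈ 0.717.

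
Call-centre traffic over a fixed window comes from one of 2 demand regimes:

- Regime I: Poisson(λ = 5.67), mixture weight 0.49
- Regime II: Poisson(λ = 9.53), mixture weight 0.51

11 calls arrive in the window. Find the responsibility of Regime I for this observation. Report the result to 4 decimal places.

0.1310

Apply Bayes' rule: the posterior for each component is proportional to its prior times its likelihood at x.
Evaluate each component's likelihood at the observed value:
  f_I = e^(−5.67)·5.67^11/11! = 0.0168193
  f_II = e^(−9.53)·9.53^11/11! = 0.107162
Prior × likelihood for each component:
  w_I·f_I = 0.49 × 0.0168193 = 0.00824146
  w_II·f_II = 0.51 × 0.107162 = 0.0546525
Normaliser: 0.00824146 + 0.0546525 = 0.062894
P(Regime I | data) ≈ 0.1310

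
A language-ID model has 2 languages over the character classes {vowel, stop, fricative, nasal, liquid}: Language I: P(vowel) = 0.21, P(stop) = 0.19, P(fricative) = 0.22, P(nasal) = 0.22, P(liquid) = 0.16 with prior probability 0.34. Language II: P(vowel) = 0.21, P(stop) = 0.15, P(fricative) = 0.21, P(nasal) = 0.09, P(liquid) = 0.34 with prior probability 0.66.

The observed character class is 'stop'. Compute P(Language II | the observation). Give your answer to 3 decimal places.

Posterior ∝ prior × likelihood, so P(k | x) ∝ π_k f_k(x); normalise over all components.
Categorical probabilities:
  L_I = 0.19
  L_II = 0.15
Prior × likelihood for each component:
  π_I·L_I = 0.34 × 0.19 = 0.0646
  π_II·L_II = 0.66 × 0.15 = 0.099
Marginal: 0.0646 + 0.099 = 0.1636
Responsibility of Language II: 0.099 / 0.1636 ≈ 0.605

0.605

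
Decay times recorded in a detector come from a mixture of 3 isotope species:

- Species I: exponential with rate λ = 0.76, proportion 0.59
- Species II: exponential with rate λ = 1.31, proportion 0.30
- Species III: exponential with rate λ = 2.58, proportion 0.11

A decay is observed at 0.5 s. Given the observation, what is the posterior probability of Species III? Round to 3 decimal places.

0.133

The responsibility of component k is P(Z=k) f_k(x) divided by Σ_j P(Z=j) f_j(x).
Evaluate each component's likelihood at the observed value:
  L_I = 0.519735
  L_II = 0.680469
  L_III = 0.710199
Weight by the priors:
  P(Z=I)·L_I = 0.59 × 0.519735 = 0.306643
  P(Z=II)·L_II = 0.30 × 0.680469 = 0.204141
  P(Z=III)·L_III = 0.11 × 0.710199 = 0.0781218
Marginal: 0.306643 + 0.204141 + 0.0781218 = 0.588906
So the posterior for Species III is 0.0781218 / 0.588906 ≈ 0.133.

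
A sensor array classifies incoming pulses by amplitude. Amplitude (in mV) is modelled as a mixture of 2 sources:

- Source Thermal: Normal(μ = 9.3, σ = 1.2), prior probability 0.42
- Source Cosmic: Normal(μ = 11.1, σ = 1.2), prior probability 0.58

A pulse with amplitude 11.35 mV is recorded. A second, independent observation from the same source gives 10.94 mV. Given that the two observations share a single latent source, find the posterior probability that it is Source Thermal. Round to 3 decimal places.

P(component k | x) = P(Z=k)·f_k(x) / marginal(x), where marginal(x) = Σ_j P(Z=j)·f_j(x).
Since both observations come from the same component, the likelihood for component k is f_k(x₁)·f_k(x₂).
  L_Thermal = [0.0772691] × [0.130661] = 0.0100961
  L_Cosmic = [0.325315] × [0.32951] = 0.107194
Weight by the priors:
  P(Z=Thermal)·L_Thermal = 0.42 × 0.0100961 = 0.00424034
  P(Z=Cosmic)·L_Cosmic = 0.58 × 0.107194 = 0.0621728
Marginal: 0.00424034 + 0.0621728 = 0.0664131
P(Source Thermal | data) = 0.00424034 / 0.0664131 ≈ 0.064

0.064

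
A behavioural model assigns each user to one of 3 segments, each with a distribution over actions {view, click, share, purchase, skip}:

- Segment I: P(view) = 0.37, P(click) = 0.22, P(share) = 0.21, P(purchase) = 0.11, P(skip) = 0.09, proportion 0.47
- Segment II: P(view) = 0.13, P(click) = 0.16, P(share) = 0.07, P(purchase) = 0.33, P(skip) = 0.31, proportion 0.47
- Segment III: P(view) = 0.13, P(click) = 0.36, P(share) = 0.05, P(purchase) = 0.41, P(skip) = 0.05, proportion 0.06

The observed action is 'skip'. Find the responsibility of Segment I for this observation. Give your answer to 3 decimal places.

0.221

The responsibility of component k is w_k f_k(x) divided by Σ_j w_j f_j(x).
Evaluate each component's likelihood at the observed value:
  f_I = 0.09
  f_II = 0.31
  f_III = 0.05
Weight by the priors:
  w_I·f_I = 0.47 × 0.09 = 0.0423
  w_II·f_II = 0.47 × 0.31 = 0.1457
  w_III·f_III = 0.06 × 0.05 = 0.003
Normaliser: 0.0423 + 0.1457 + 0.003 = 0.191
So the posterior for Segment I is 0.0423 / 0.191 ≈ 0.221.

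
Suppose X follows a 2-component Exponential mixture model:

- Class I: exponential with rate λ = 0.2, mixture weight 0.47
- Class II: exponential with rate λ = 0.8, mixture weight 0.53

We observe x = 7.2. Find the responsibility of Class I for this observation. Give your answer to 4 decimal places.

P(component k | x) = w_k·f_k(x) / marginal(x), where marginal(x) = Σ_j w_j·f_j(x).
Evaluate each component's likelihood at the observed value:
  f_I = 0.0473856
  f_II = 0.00252089
Multiply by the mixture weights:
  w_I·f_I = 0.47 × 0.0473856 = 0.0222712
  w_II·f_II = 0.53 × 0.00252089 = 0.00133607
Marginal: 0.0222712 + 0.00133607 = 0.0236073
P(Class I | 7.2) = 0.0222712 / 0.0236073 ≈ 0.9434

0.9434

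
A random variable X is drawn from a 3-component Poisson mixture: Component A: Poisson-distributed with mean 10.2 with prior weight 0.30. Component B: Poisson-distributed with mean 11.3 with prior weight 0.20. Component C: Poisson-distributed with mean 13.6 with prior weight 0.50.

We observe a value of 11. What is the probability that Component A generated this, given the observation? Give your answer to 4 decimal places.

The responsibility of component k is π_k f_k(x) divided by Σ_j π_j f_j(x).
Poisson probabilities:
  L_A = 0.115782
  L_B = 0.118899
  L_C = 0.0914887
Prior × likelihood for each component:
  π_A·L_A = 0.30 × 0.115782 = 0.0347347
  π_B·L_B = 0.20 × 0.118899 = 0.0237799
  π_C·L_C = 0.50 × 0.0914887 = 0.0457443
Denominator: 0.0347347 + 0.0237799 + 0.0457443 = 0.104259
P(Component A | data) ≈ 0.3332

0.3332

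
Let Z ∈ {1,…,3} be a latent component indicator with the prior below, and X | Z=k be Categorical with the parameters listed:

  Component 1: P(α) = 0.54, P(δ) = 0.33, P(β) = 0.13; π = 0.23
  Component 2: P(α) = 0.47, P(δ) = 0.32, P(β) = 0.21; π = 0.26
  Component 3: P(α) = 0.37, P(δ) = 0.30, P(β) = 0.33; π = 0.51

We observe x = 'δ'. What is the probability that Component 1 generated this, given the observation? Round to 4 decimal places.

Apply Bayes' rule: the posterior for each component is proportional to its prior times its likelihood at x.
Component likelihoods at x = 'δ':
  f_1 = P(δ | comp) = 0.33
  f_2 = P(δ | comp) = 0.32
  f_3 = P(δ | comp) = 0.30
Multiply by the mixture weights:
  w_1·f_1 = 0.23 × 0.33 = 0.0759
  w_2·f_2 = 0.26 × 0.32 = 0.0832
  w_3·f_3 = 0.51 × 0.3 = 0.153
Sum: 0.0759 + 0.0832 + 0.153 = 0.3121
Responsibility of Component 1: 0.0759 / 0.3121 ≈ 0.2432

0.2432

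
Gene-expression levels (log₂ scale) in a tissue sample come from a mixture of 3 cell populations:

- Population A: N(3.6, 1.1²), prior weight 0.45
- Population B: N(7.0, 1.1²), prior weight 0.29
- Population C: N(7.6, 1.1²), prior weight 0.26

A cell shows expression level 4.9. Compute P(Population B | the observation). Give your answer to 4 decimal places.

0.1654

P(component k | x) = π_k·f_k(x) / marginal(x), where marginal(x) = Σ_j π_j·f_j(x).
Component likelihoods at x = 4.9:
  p_A = (1/(1.1·√(2π)))·exp(−(4.9−3.6)²/(2·1.1²)) = 0.362675·exp(-0.69835) = 0.180397
  p_B = (1/(1.1·√(2π)))·exp(−(4.9−7.0)²/(2·1.1²)) = 0.362675·exp(-1.82231) = 0.0586268
  p_C = (1/(1.1·√(2π)))·exp(−(4.9−7.6)²/(2·1.1²)) = 0.362675·exp(-3.01240) = 0.0178341
Multiply by the mixture weights:
  π_A·p_A = 0.45 × 0.180397 = 0.0811786
  π_B·p_B = 0.29 × 0.0586268 = 0.0170018
  π_C·p_C = 0.26 × 0.0178341 = 0.00463685
Denominator: 0.0811786 + 0.0170018 + 0.00463685 = 0.102817
So the posterior for Population B is 0.0170018 / 0.102817 ≈ 0.1654.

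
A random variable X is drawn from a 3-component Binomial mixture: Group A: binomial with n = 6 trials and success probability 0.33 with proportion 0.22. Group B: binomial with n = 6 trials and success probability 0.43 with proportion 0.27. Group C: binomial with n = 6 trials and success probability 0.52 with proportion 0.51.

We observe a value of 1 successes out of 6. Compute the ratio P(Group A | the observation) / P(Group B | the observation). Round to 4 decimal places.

Since P(k|x) ∝ π_k f_k(x), the posterior odds are π_i f_i(x) / (π_j f_j(x)).
Evaluate each component's likelihood at the observed value:
  p_A = C(6,1)·0.33^1·0.67^5 = 6·0.33·0.135013 = 0.267325
  p_B = C(6,1)·0.43^1·0.57^5 = 6·0.43·0.0601692 = 0.155237
  p_C = C(6,1)·0.52^1·0.48^5 = 6·0.52·0.0254804 = 0.0794988
Odds = (0.22/0.27) × (0.267325/0.155237) = 0.814815 × 1.72205 ≈ 1.4032

1.4032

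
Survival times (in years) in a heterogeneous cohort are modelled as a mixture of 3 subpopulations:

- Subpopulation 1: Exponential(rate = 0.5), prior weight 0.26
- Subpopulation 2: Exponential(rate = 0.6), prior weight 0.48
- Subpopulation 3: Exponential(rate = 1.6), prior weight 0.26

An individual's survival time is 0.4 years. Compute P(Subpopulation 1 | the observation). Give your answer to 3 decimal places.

P(component k | x) = w_k·f_k(x) / marginal(x), where marginal(x) = Σ_j w_j·f_j(x).
Evaluate each component's likelihood at the observed value:
  p_1 = 0.409365
  p_2 = 0.471977
  p_3 = 0.843668
Prior × likelihood for each component:
  w_1·p_1 = 0.26 × 0.409365 = 0.106435
  w_2·p_2 = 0.48 × 0.471977 = 0.226549
  w_3·p_3 = 0.26 × 0.843668 = 0.219354
Evidence: 0.106435 + 0.226549 + 0.219354 = 0.552337
Responsibility of Subpopulation 1: 0.106435 / 0.552337 ≈ 0.193

0.193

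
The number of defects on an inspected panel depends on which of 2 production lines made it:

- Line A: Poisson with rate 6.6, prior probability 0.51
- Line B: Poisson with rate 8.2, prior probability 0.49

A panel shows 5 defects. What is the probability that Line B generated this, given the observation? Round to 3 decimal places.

Posterior ∝ prior × likelihood, so P(k | x) ∝ π_k f_k(x); normalise over all components.
Component likelihoods at x = 5 defects:
  f_A = e^(−6.6)·6.6^5/5! = 0.141969
  f_B = e^(−8.2)·8.2^5/5! = 0.0848542
Unnormalised posteriors:
  π_A·f_A = 0.51 × 0.141969 = 0.0724044
  π_B·f_B = 0.49 × 0.0848542 = 0.0415786
Evidence: 0.0724044 + 0.0415786 = 0.113983
P(Line B | 5 defects) ≈ 0.365

0.365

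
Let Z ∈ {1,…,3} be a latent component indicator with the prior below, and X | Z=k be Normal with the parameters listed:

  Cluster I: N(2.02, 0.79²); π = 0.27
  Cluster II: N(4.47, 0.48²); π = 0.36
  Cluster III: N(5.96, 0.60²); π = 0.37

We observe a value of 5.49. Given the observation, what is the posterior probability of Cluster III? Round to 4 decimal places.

By Bayes' theorem, P(k | x) = P(Z=k) f_k(x) / Σ_j P(Z=j) f_j(x).
Component likelihoods at x = 5.49:
  f_I = (1/(0.79·√(2π)))·exp(−(5.49−2.02)²/(2·0.79²)) = 0.504990·exp(-9.64661) = 3.26447e-05
  f_II = (1/(0.48·√(2π)))·exp(−(5.49−4.47)²/(2·0.48²)) = 0.831130·exp(-2.25781) = 0.0869187
  f_III = (1/(0.60·√(2π)))·exp(−(5.49−5.96)²/(2·0.60²)) = 0.664904·exp(-0.30681) = 0.489232
Prior × likelihood for each component:
  P(Z=I)·f_I = 0.27 × 3.26447e-05 = 8.81408e-06
  P(Z=II)·f_II = 0.36 × 0.0869187 = 0.0312907
  P(Z=III)·f_III = 0.37 × 0.489232 = 0.181016
Evidence: 8.81408e-06 + 0.0312907 + 0.181016 = 0.212315
Responsibility of Cluster III: 0.181016 / 0.212315 ≈ 0.8526

0.8526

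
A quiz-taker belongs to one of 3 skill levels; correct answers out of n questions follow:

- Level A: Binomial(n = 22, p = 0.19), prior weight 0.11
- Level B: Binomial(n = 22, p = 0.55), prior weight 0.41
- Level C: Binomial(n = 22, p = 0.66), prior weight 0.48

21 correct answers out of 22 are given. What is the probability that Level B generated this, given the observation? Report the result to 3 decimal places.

P(component k | x) = P(Z=k)·f_k(x) / marginal(x), where marginal(x) = Σ_j P(Z=j)·f_j(x).
Binomial probabilities:
  p_A = 1.27272e-14
  p_B = 3.49343e-05
  p_C = 0.0012143
Prior × likelihood for each component:
  P(Z=A)·p_A = 0.11 × 1.27272e-14 = 1.39999e-15
  P(Z=B)·p_B = 0.41 × 3.49343e-05 = 1.43231e-05
  P(Z=C)·p_C = 0.48 × 0.0012143 = 0.000582862
Denominator: 1.39999e-15 + 1.43231e-05 + 0.000582862 = 0.000597185
P(Level B | the observation) ≈ 0.024

0.024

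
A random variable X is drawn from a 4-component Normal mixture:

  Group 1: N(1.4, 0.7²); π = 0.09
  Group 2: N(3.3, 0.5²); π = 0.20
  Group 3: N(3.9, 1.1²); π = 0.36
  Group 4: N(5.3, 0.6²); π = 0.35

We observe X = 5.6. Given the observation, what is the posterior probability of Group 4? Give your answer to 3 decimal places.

0.838

The responsibility of component k is π_k f_k(x) divided by Σ_j π_j f_j(x).
Evaluate each component's likelihood at the observed value:
  f_1 = (1/(0.7·√(2π)))·exp(−(5.6−1.4)²/(2·0.7²)) = 0.569918·exp(-18.00000) = 8.67983e-09
  f_2 = (1/(0.5·√(2π)))·exp(−(5.6−3.3)²/(2·0.5²)) = 0.797885·exp(-10.58000) = 2.02817e-05
  f_3 = (1/(1.1·√(2π)))·exp(−(5.6−3.9)²/(2·1.1²)) = 0.362675·exp(-1.19421) = 0.109869
  f_4 = (1/(0.6·√(2π)))·exp(−(5.6−5.3)²/(2·0.6²)) = 0.664904·exp(-0.12500) = 0.586776
Prior × likelihood for each component:
  π_1·f_1 = 0.09 × 8.67983e-09 = 7.81185e-10
  π_2·f_2 = 0.20 × 2.02817e-05 = 4.05634e-06
  π_3·f_3 = 0.36 × 0.109869 = 0.039553
  π_4·f_4 = 0.35 × 0.586776 = 0.205371
Marginal: 7.81185e-10 + 4.05634e-06 + 0.039553 + 0.205371 = 0.244928
Responsibility of Group 4: 0.205371 / 0.244928 ≈ 0.838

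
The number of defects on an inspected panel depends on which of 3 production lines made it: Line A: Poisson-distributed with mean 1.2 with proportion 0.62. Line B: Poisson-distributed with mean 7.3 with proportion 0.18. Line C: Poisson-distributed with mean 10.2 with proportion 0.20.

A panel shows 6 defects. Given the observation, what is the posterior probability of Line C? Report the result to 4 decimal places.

Apply Bayes' rule: the posterior for each component is proportional to its prior times its likelihood at x.
Poisson probabilities:
  p_A = 0.00124911
  p_B = 0.141989
  p_C = 0.0581386
Unnormalised posteriors:
  π_A·p_A = 0.62 × 0.00124911 = 0.00077445
  π_B·p_B = 0.18 × 0.141989 = 0.025558
  π_C·p_C = 0.20 × 0.0581386 = 0.0116277
Marginal: 0.00077445 + 0.025558 + 0.0116277 = 0.0379602
P(Line C | the observation) = 0.0116277 / 0.0379602 ≈ 0.3063

0.3063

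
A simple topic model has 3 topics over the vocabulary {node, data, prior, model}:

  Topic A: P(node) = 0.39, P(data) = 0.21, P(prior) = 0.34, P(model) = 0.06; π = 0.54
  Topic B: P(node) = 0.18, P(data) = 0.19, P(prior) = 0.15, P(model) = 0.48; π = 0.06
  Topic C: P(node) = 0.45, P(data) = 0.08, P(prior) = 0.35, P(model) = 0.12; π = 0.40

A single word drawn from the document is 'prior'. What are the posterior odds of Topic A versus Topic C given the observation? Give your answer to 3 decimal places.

1.311

Only the two components matter; the odds are (w_i f_i(x)) / (w_j f_j(x)).
Evaluate each component's likelihood at the observed value:
  p_A = 0.34
  p_B = 0.15
  p_C = 0.35
Odds = (0.54/0.40) × (0.34/0.35) = 1.35 × 0.971429 ≈ 1.311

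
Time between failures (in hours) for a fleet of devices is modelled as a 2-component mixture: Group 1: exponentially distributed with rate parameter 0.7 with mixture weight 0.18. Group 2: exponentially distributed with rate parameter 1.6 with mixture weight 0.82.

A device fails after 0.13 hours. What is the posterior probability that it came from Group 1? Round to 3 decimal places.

0.097

Apply Bayes' rule: the posterior for each component is proportional to its prior times its likelihood at x.
Evaluate each component's likelihood at the observed value:
  L_1 = 0.7·e^(−0.7·0.13) = 0.7·e^(−0.0910) = 0.639112
  L_2 = 1.6·e^(−1.6·0.13) = 1.6·e^(−0.2080) = 1.29953
Unnormalised posteriors:
  w_1·L_1 = 0.18 × 0.639112 = 0.11504
  w_2·L_2 = 0.82 × 1.29953 = 1.06562
Denominator: 0.11504 + 1.06562 = 1.18066
So the posterior for Group 1 is 0.11504 / 1.18066 ≈ 0.097.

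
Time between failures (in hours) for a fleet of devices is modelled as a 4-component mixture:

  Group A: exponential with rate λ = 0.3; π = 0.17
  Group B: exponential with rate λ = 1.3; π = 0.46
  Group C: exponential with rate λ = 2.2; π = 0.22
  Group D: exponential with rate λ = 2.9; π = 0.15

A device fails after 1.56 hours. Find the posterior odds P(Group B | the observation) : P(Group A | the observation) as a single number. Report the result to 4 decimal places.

The posterior odds equal the prior odds times the likelihood ratio: (π_i/π_j)·(f_i(x)/f_j(x)).
Exponential densities:
  L_A = 0.187876
  L_B = 0.171078
  L_C = 0.0711089
  L_D = 0.0314521
Posterior odds = (π_B·L_B) / (π_A·L_A) = (0.46·0.171078) / (0.17·0.187876) = 0.0786959 / 0.0319389 ≈ 2.4639

2.4639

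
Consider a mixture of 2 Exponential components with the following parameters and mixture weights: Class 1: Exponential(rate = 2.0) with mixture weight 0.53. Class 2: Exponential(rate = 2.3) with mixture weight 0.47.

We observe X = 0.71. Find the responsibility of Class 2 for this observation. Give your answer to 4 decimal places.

0.4518

Apply Bayes' rule: the posterior for each component is proportional to its prior times its likelihood at x.
Exponential densities:
  L_1 = 2.0·e^(−2.0·0.71) = 2.0·e^(−1.4200) = 0.483428
  L_2 = 2.3·e^(−2.3·0.71) = 2.3·e^(−1.6330) = 0.449288
Unnormalised posteriors:
  π_1·L_1 = 0.53 × 0.483428 = 0.256217
  π_2·L_2 = 0.47 × 0.449288 = 0.211165
Evidence: 0.256217 + 0.211165 = 0.467382
P(Class 2 | x) ≈ 0.4518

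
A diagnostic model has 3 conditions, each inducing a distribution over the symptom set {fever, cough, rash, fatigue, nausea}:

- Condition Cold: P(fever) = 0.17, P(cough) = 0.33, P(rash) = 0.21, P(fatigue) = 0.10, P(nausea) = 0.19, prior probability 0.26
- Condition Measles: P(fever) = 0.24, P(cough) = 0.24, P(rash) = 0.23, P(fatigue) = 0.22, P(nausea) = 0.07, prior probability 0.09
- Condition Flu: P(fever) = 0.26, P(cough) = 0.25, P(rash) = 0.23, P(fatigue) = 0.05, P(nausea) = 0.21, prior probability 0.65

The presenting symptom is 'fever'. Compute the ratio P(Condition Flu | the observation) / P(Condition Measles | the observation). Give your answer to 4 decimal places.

The posterior odds equal the prior odds times the likelihood ratio: (w_i/w_j)·(f_i(x)/f_j(x)).
Evaluate each component's likelihood at the observed value:
  p_Cold = P(fever | comp) = 0.17
  p_Measles = P(fever | comp) = 0.24
  p_Flu = P(fever | comp) = 0.26
0.169 / 0.0216 ≈ 7.8241

7.8241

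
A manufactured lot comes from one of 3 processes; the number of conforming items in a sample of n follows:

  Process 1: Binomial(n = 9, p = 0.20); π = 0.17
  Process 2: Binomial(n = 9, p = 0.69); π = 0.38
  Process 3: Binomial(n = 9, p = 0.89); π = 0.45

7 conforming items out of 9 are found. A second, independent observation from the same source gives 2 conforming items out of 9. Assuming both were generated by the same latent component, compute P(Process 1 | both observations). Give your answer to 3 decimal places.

Apply Bayes' rule: the posterior for each component is proportional to its prior times its likelihood at x.
Since both observations come from the same component, the likelihood for component k is f_k(x₁)·f_k(x₂).
  p_1 = [0.000294912] × [0.30199] = 8.90604e-05
  p_2 = [0.257614] × [0.00471555] = 0.00121479
  p_3 = [0.192672] × [5.55688e-06] = 1.07065e-06
Multiply by the mixture weights:
  π_1·p_1 = 0.17 × 8.90604e-05 = 1.51403e-05
  π_2·p_2 = 0.38 × 0.00121479 = 0.000461621
  π_3·p_3 = 0.45 × 1.07065e-06 = 4.81794e-07
Marginal: 1.51403e-05 + 0.000461621 + 4.81794e-07 = 0.000477243
So the posterior for Process 1 is 1.51403e-05 / 0.000477243 ≈ 0.032.

0.032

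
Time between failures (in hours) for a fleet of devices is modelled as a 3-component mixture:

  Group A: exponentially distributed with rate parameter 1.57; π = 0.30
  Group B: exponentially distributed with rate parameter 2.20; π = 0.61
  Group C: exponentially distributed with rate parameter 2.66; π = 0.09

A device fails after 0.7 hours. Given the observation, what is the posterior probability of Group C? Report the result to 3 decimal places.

0.077

The responsibility of component k is w_k f_k(x) divided by Σ_j w_j f_j(x).
Exponential densities:
  L_A = 0.52313
  L_B = 0.471638
  L_C = 0.413262
Prior × likelihood for each component:
  w_A·L_A = 0.30 × 0.52313 = 0.156939
  w_B·L_B = 0.61 × 0.471638 = 0.287699
  w_C·L_C = 0.09 × 0.413262 = 0.0371936
Sum: 0.156939 + 0.287699 + 0.0371936 = 0.481832
P(Group C | 0.7 hours) = 0.0371936 / 0.481832 ≈ 0.077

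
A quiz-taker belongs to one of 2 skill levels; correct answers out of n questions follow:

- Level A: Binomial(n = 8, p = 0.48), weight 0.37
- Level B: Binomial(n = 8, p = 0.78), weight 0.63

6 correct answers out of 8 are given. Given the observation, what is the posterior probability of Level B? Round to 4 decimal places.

0.8488

Apply Bayes' rule: the posterior for each component is proportional to its prior times its likelihood at x.
Binomial probabilities:
  L_A = C(8,6)·0.48^6·0.52^2 = 28·0.0122306·0.2704 = 0.0926002
  L_B = C(8,6)·0.78^6·0.22^2 = 28·0.2252·0.0484 = 0.30519
Prior × likelihood for each component:
  π_A·L_A = 0.37 × 0.0926002 = 0.0342621
  π_B·L_B = 0.63 × 0.30519 = 0.19227
Sum: 0.0342621 + 0.19227 = 0.226532
P(Level B | 6 correct answers out of 8) ≈ 0.8488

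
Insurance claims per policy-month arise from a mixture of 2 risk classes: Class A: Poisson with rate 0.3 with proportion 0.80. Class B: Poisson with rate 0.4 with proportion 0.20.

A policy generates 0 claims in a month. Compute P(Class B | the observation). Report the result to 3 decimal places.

0.184

P(component k | x) = π_k·f_k(x) / marginal(x), where marginal(x) = Σ_j π_j·f_j(x).
Evaluate each component's likelihood at the observed value:
  p_A = 0.740818
  p_B = 0.67032
Unnormalised posteriors:
  π_A·p_A = 0.80 × 0.740818 = 0.592655
  π_B·p_B = 0.20 × 0.67032 = 0.134064
Marginal: 0.592655 + 0.134064 = 0.726719
P(Class B | x) ≈ 0.184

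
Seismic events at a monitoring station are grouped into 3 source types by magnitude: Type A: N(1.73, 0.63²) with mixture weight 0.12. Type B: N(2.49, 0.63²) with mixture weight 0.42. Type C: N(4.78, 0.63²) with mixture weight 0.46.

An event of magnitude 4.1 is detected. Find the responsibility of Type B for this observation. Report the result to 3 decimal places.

P(component k | x) = π_k·f_k(x) / marginal(x), where marginal(x) = Σ_j π_j·f_j(x).
Normal densities:
  L_A = 0.000535202
  L_B = 0.0241774
  L_C = 0.353661
Weight by the priors:
  π_A·L_A = 0.12 × 0.000535202 = 6.42242e-05
  π_B·L_B = 0.42 × 0.0241774 = 0.0101545
  π_C·L_C = 0.46 × 0.353661 = 0.162684
Sum: 6.42242e-05 + 0.0101545 + 0.162684 = 0.172903
Responsibility of Type B: 0.0101545 / 0.172903 ≈ 0.059

0.059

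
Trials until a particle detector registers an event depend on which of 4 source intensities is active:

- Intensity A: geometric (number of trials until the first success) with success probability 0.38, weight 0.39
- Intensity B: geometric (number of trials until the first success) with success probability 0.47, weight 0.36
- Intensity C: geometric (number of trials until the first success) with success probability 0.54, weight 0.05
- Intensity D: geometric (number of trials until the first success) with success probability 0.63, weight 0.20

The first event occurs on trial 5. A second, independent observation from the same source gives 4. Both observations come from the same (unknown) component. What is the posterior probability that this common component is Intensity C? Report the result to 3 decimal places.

Posterior ∝ prior × likelihood, so P(k | x) ∝ P(Z=k) f_k(x); normalise over all components.
Since both observations come from the same component, the likelihood for component k is f_k(x₁)·f_k(x₂).
  L_A = [0.0561501] × [0.0905646] = 0.00508521
  L_B = [0.0370853] × [0.0699722] = 0.00259494
  L_C = [0.0241783] × [0.0525614] = 0.00127084
  L_D = [0.0118072] × [0.0319114] = 0.000376785
Multiply by the mixture weights:
  P(Z=A)·L_A = 0.39 × 0.00508521 = 0.00198323
  P(Z=B)·L_B = 0.36 × 0.00259494 = 0.000934177
  P(Z=C)·L_C = 0.05 × 0.00127084 = 6.35422e-05
  P(Z=D)·L_D = 0.20 × 0.000376785 = 7.53569e-05
Denominator: 0.00198323 + 0.000934177 + 6.35422e-05 + 7.53569e-05 = 0.00305631
Responsibility of Intensity C: 6.35422e-05 / 0.00305631 ≈ 0.021

0.021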